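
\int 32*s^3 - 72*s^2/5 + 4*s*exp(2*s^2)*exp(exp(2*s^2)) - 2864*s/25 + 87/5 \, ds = 8*s^4 - 24*s^3/5 - 1432*s^2/25 + 87*s/5 + exp(exp(2*s^2)) + C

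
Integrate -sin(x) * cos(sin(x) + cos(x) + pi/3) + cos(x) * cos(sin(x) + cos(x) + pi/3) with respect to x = sin(sqrt(2)*sin(x + pi/4) + pi/3) + C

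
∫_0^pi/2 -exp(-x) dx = -1 + exp(-pi/2)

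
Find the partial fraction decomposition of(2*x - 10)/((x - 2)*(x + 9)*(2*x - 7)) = -4/(25*(2*x - 7)) - 28/(275*(x + 9)) + 2/(11*(x - 2))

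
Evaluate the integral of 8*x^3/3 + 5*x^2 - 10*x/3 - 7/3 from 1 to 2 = 43/3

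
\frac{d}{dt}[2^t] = 2^t*log(2)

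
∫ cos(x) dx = sin(x) + C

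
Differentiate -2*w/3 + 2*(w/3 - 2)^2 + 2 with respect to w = 4*w/9 - 10/3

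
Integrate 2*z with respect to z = z^2 + C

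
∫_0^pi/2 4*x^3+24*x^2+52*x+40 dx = -25 + (1 + (pi/2 + 2)^2)^2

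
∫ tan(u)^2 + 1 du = tan(u) + C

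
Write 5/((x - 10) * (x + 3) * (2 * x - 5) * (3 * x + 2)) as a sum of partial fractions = 135/(4256*(3*x + 2)) - 8/(627*(2*x - 5)) - 5/(1001*(x + 3)) + 1/(1248*(x - 10))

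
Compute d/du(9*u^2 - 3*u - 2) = 18*u - 3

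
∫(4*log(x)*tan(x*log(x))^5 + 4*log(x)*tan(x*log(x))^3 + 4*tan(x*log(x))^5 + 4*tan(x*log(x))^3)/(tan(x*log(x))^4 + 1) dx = log(tan(x*log(x))^4 + 1) + C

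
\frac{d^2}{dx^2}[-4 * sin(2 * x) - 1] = 16*sin(2*x)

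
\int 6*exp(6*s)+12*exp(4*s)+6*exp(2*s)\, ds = (exp(2*s) + 1)^3 + C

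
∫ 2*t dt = t^2 + C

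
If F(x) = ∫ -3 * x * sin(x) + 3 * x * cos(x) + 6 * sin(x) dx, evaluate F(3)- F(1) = 6*cos(3) + 6*sin(3)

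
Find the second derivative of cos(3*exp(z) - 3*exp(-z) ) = 3*(-3*exp(4*z)*cos(3*exp(z) - 3*exp(-z)) - exp(3*z)*sin(3*exp(z) - 3*exp(-z)) - 6*exp(2*z)*cos(3*exp(z) - 3*exp(-z)) + exp(z)*sin(3*exp(z) - 3*exp(-z)) - 3*cos(3*exp(z) - 3*exp(-z)))*exp(-2*z)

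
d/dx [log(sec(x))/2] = tan(x)/2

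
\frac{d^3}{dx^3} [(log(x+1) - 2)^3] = (6*log(x + 1)^2 - 42*log(x + 1) + 66)/(x^3 + 3*x^2 + 3*x + 1)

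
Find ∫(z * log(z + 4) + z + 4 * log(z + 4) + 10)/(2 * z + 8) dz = (z + 10)*log(z + 4)/2 + C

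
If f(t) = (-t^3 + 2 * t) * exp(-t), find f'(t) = (t^3 - 3*t^2 - 2*t + 2)*exp(-t)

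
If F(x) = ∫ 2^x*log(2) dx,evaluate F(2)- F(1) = 2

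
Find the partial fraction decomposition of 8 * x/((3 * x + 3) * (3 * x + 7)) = 14/(3*(3*x + 7)) - 2/(3*(x + 1))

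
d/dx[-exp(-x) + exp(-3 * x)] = (exp(2*x) - 3)*exp(-3*x)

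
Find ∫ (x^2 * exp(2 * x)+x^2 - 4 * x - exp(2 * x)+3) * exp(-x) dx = 2*(x - 1)^2*sinh(x) + C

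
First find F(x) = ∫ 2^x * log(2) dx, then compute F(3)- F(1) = 6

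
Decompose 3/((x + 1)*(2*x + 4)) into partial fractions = -3/(2*(x + 2)) + 3/(2*(x + 1))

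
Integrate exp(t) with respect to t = exp(t) + C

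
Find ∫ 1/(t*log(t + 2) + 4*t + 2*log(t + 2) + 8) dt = log(log(t + 2) + 4) + C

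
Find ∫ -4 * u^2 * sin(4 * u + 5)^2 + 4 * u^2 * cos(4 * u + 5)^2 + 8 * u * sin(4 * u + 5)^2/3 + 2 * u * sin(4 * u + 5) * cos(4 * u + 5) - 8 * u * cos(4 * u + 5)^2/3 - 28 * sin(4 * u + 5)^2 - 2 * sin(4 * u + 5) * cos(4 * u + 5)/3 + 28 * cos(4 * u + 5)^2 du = (u^2/2 - u/3 + 7/2)*sin(8*u + 10) + C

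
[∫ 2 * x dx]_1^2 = 3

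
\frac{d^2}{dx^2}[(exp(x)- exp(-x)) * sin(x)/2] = (exp(2*x) + 1)*exp(-x)*cos(x)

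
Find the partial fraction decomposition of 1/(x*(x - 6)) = 1/(6*(x - 6)) - 1/(6*x)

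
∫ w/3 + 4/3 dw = w^2/6 + 4*w/3 + C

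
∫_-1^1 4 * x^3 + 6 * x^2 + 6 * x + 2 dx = 8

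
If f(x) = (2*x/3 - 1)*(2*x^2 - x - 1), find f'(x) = 4*x^2 - 16*x/3 + 1/3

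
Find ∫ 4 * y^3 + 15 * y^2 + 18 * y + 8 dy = y^4 + 5*y^3 + 9*y^2 + 8*y + C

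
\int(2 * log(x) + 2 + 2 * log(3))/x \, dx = (log(3*x) + 1)^2 + C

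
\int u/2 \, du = u^2/4 + C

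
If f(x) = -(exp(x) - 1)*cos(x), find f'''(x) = 2*sqrt(2)*exp(x)*sin(x + pi/4) + sin(x)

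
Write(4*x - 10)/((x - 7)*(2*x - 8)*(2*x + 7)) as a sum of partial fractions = -16/(105*(2*x + 7)) - 1/(15*(x - 4)) + 1/(7*(x - 7))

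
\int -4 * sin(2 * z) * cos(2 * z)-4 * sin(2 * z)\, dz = 4*cos(z)^4 + C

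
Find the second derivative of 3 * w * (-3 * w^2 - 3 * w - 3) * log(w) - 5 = (-54*w^2*log(w) - 45*w^2 - 18*w*log(w) - 27*w - 9)/w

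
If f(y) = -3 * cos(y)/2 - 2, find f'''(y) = -3*sin(y)/2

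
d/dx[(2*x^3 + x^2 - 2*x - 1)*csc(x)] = (-2*x^3*cos(x)/sin(x) + 6*x^2 - x^2*cos(x)/sin(x) + 2*x + 2*x*cos(x)/sin(x) - 2 + cos(x)/sin(x))/sin(x)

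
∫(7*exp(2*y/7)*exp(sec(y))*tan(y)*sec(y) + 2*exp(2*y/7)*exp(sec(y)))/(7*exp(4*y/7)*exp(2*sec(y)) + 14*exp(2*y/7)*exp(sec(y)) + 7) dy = exp(2*y/7 + sec(y))/(exp(2*y/7 + sec(y)) + 1) + C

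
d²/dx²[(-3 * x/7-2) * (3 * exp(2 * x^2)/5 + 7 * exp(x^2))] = -144*x^3*exp(2*x^2)/35 - 12*x^3*exp(x^2) - 96*x^2*exp(2*x^2)/5 - 56*x^2*exp(x^2) - 108*x*exp(2*x^2)/35 - 18*x*exp(x^2) - 24*exp(2*x^2)/5 - 28*exp(x^2)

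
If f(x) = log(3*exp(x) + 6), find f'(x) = exp(x)/(exp(x) + 2)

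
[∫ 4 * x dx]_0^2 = 8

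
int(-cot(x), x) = log(csc(x)) + C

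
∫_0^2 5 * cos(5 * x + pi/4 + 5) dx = sin(pi/4 + 15) - sin(pi/4 + 5)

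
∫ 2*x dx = x^2 + C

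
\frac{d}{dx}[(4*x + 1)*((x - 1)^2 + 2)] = 12*x^2 - 14*x + 10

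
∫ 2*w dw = w^2 + C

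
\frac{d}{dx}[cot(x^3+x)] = -(3*x^2 + 1)/sin(x*(x^2 + 1))^2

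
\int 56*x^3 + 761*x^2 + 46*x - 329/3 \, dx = 14*x^4 + 761*x^3/3 + 23*x^2 - 329*x/3 + C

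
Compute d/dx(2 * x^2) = 4*x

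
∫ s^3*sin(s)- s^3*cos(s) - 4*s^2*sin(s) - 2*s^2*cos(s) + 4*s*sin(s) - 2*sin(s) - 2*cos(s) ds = -sqrt(2)*s*(s^2 - s + 2)*sin(s + pi/4) + C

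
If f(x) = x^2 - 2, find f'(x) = 2*x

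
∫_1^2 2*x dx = 3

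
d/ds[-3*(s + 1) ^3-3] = -9*s^2 - 18*s - 9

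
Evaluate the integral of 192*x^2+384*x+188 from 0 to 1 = 444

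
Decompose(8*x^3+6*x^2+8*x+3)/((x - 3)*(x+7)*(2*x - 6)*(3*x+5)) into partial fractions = -829/(6272*(3*x + 5)) + 2503/(3200*(x + 7)) + 5833/(9800*(x - 3)) + 297/(280*(x - 3)^2)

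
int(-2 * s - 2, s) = -s^2 - 2*s + C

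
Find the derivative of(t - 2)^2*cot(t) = -t^2/sin(t)^2 + 2*t/tan(t) + 4*t/sin(t)^2 - 4/tan(t) - 4/sin(t)^2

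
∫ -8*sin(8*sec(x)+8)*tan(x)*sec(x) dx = cos(8*sec(x) + 8) + C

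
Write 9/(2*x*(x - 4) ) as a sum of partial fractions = 9/(8*(x - 4)) - 9/(8*x)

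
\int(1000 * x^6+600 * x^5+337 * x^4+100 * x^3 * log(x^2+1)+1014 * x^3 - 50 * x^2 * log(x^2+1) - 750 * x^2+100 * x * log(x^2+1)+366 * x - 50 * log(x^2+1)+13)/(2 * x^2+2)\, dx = (25*x^2 - 25*x + 13)*(8*x^3 + 14*x^2 + x + 2*log(x^2 + 1))/2 + C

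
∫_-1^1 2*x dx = 0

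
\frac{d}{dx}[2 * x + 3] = 2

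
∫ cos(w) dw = sin(w) + C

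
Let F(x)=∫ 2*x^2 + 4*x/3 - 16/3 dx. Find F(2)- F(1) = 4/3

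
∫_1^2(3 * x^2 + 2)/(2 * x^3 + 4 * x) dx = -log(3)/2 + log(12)/2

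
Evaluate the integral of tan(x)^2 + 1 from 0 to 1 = tan(1)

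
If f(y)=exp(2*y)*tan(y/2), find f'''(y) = (3*tan(y/2)^4/4 + 3*tan(y/2)^3 + 7*tan(y/2)^2 + 11*tan(y/2) + 25/4)*exp(2*y)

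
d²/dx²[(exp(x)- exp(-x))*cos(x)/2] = -(exp(2*x) + 1)*exp(-x)*sin(x)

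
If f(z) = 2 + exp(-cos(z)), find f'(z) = exp(-cos(z))*sin(z)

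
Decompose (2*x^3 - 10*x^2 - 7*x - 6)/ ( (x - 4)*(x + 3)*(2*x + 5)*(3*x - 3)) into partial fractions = -94/(39*(2*x + 5)) + 43/(28*(x + 3)) + 1/(12*(x - 1)) - 22/(273*(x - 4))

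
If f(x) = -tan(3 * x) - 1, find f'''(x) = -162*tan(3*x)^4 - 216*tan(3*x)^2 - 54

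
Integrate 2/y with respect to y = 2*log(y) + C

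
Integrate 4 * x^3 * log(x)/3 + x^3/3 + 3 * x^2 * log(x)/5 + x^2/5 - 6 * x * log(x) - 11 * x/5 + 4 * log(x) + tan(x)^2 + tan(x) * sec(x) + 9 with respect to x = 2*x^2/5 + x*(5*x^3 + 3*x^2 - 45*x + 60)*log(x)/15 + 4*x + tan(x) + sec(x) + C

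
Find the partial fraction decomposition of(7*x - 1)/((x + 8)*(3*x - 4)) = 25/(28*(3*x - 4)) + 57/(28*(x + 8))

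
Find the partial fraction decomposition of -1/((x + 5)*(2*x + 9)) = -2/(2*x + 9) + 1/(x + 5)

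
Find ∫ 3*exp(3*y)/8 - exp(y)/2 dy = (exp(2*y) - 4)*exp(y)/8 + C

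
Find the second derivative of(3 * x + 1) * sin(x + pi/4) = -3*x*sin(x + pi/4) - sin(x + pi/4) + 6*cos(x + pi/4)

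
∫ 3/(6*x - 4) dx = log(2 - 3*x)/2 + C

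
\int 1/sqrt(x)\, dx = 2*sqrt(x) + C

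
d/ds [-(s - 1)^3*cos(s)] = (s - 1)^2*(s*sin(s) - sin(s) - 3*cos(s))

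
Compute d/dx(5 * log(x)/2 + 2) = 5/(2*x)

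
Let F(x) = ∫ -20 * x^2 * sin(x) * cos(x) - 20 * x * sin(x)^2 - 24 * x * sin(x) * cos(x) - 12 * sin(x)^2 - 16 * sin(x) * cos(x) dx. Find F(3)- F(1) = -52 - 15*cos(2) + 67*cos(6)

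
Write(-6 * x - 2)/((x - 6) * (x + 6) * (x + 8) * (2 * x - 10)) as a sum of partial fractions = -23/(364*(x + 8)) + 17/(264*(x + 6)) + 16/(143*(x - 5)) - 19/(168*(x - 6))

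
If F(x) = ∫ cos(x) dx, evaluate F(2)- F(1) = -sin(1) + sin(2)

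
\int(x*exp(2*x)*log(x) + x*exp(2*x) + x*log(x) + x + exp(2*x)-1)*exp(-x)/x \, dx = 2*(log(x) + 1)*sinh(x) + C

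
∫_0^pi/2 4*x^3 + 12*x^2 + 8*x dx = -2*(1 + pi/2)^2 + 1 + (1 + pi/2)^4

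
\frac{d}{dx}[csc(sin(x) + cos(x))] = -sqrt(2)*cos(sqrt(2)*sin(x + pi/4))*cos(x + pi/4)/sin(sqrt(2)*sin(x + pi/4))^2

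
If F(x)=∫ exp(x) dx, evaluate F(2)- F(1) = -E + exp(2)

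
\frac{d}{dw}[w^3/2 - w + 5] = 3*w^2/2 - 1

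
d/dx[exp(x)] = exp(x)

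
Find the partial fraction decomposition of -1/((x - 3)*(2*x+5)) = 2/(11*(2*x + 5)) - 1/(11*(x - 3))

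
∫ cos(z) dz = sin(z) + C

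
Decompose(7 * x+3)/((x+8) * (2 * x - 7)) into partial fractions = 55/(23*(2*x - 7)) + 53/(23*(x + 8))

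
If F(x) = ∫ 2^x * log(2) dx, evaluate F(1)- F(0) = 1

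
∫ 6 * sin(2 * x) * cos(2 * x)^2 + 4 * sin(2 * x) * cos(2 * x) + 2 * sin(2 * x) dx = (-4*sin(x)^4 + 6*sin(x)^2 - 3)*cos(2*x) + C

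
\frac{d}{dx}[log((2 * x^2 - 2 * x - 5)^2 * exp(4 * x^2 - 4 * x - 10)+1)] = (32*x^5 - 80*x^4 - 80*x^3 + 200*x^2 + 88*x - 80)/(4*x^4 - 8*x^3 - 16*x^2 + 20*x + exp(10)*exp(4*x)*exp(-4*x^2) + 25)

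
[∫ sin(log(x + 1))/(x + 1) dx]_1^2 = -cos(log(3)) + cos(log(2))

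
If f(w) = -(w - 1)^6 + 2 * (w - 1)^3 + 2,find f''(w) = -30*w^4 + 120*w^3 - 180*w^2 + 132*w - 42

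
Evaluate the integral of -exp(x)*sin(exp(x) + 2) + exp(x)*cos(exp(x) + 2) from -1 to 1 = sin(2 + E) - sin(exp(-1) + 2) + cos(2 + E) - cos(exp(-1) + 2)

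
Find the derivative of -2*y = -2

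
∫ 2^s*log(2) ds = 2^s + C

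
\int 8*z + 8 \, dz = 4*z^2 + 8*z + C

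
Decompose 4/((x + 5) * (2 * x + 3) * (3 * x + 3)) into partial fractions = -16/(21*(2*x + 3)) + 1/(21*(x + 5)) + 1/(3*(x + 1))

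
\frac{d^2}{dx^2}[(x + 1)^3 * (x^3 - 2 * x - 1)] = 30*x^4 + 60*x^3 + 12*x^2 - 36*x - 18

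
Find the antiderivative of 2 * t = t^2 + C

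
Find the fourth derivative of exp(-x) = exp(-x)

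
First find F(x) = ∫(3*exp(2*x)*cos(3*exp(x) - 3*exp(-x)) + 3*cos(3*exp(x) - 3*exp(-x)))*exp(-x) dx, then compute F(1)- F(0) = sin(-3*exp(-1) + 3*E)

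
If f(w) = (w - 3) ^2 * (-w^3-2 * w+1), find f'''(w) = -60*w^2 + 144*w - 66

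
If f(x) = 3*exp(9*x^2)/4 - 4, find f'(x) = 27*x*exp(9*x^2)/2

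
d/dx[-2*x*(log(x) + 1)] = -2*log(x) - 4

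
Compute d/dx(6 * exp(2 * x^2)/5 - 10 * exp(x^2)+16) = 24*x*exp(2*x^2)/5 - 20*x*exp(x^2)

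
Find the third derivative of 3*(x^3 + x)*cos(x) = 3*x^3*sin(x) - 27*x^2*cos(x) - 51*x*sin(x) + 9*cos(x)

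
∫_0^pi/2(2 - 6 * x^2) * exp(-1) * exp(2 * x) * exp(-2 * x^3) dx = -exp(-1) + exp(-pi^3/4 - 1 + pi)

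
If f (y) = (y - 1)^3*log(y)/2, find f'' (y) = (6*y^3*log(y) + 5*y^3 - 6*y^2*log(y) - 9*y^2 + 3*y + 1)/(2*y^2)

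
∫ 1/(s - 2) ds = log(4 - 2*s) + C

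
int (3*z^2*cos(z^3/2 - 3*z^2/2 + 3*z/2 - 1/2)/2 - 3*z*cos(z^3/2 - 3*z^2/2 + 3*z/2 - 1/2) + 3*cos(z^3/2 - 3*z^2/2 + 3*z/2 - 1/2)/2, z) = sin((z - 1)^3/2) + C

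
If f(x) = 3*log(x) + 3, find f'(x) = 3/x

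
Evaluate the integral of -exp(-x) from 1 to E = -exp(-1) + exp(-E)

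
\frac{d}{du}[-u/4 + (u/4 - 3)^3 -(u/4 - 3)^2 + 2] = 3*u^2/64 - 5*u/4 + 8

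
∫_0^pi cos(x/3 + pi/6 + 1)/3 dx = cos(1 + pi/3)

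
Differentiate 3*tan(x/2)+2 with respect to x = 3/(2*cos(x/2)^2)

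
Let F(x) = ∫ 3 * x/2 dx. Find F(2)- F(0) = 3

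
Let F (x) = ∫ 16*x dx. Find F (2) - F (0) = 32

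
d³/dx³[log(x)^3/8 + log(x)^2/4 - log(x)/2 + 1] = (3*log(x)^2 - 5*log(x) - 7)/(4*x^3)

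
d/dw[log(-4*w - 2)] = 2/(2*w + 1)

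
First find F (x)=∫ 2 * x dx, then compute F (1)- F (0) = 1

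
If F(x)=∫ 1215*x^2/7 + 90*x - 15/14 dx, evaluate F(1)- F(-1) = 795/7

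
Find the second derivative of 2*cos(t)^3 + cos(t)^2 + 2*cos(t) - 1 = -7*cos(t)/2 - 2*cos(2*t) - 9*cos(3*t)/2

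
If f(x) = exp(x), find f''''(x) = exp(x)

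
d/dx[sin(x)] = cos(x)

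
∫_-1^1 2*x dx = 0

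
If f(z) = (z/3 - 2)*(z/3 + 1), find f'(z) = 2*z/9 - 1/3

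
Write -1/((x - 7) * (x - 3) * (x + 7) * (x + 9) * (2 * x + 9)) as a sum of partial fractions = -16/(15525*(2*x + 9)) - 1/(3456*(x + 9)) + 1/(1400*(x + 7)) + 1/(7200*(x - 3)) - 1/(20608*(x - 7))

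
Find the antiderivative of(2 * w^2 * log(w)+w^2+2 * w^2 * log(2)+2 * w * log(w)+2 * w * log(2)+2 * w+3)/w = ((w + 1)^2 + 2)*log(2*w) + C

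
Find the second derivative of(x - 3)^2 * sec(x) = (-x^2 + 2*x^2/cos(x)^2 + 4*x*sin(x)/cos(x) + 6*x - 12*x/cos(x)^2 - 12*sin(x)/cos(x) - 7 + 18/cos(x)^2)/cos(x)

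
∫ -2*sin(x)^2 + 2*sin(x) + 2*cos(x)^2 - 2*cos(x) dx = (sqrt(2)*sin(x + pi/4) - 1)^2 + C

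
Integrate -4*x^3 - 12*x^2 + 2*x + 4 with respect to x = -x^4 - 4*x^3 + x^2 + 4*x + C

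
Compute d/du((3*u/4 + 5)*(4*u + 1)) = 6*u + 83/4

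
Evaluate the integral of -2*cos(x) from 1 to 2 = -2*sin(2) + 2*sin(1)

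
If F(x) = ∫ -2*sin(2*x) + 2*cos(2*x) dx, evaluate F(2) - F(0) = -1 + sin(4) + cos(4)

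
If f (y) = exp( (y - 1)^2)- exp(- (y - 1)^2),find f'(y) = (2*y*exp(2*y^2 - 4*y + 2) + 2*y - 2*exp(2*y^2 - 4*y + 2) - 2)*exp(-y^2 + 2*y - 1)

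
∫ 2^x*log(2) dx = 2^x + C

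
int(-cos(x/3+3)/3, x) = -sin(x/3 + 3) + C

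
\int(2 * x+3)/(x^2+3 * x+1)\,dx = log(-x^2 - 3*x - 1) + C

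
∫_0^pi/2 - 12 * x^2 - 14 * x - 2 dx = (1 - 2*pi)*(1 + pi/2)^2 - 1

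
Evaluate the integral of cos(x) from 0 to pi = 0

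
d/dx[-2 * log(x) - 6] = -2/x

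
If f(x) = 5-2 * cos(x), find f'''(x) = -2*sin(x)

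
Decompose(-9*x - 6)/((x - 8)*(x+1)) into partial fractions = -1/(3*(x + 1)) - 26/(3*(x - 8))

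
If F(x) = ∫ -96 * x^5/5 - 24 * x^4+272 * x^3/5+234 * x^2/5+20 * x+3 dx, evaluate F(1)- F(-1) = 138/5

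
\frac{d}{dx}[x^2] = 2*x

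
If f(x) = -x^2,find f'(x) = -2*x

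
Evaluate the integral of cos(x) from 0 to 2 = sin(2)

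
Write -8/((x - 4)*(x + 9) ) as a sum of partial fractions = 8/(13*(x + 9)) - 8/(13*(x - 4))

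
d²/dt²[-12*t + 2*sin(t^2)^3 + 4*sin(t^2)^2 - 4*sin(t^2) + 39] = 10*t^2*sin(t^2) + 18*t^2*sin(3*t^2) + 32*t^2*cos(2*t^2) + 8*sin(2*t^2) - 5*cos(t^2) - 3*cos(3*t^2)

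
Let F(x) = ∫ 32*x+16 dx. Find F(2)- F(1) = 64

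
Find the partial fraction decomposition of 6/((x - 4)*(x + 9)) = -6/(13*(x + 9)) + 6/(13*(x - 4))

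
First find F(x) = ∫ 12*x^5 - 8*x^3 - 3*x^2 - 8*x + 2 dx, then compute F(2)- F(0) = 76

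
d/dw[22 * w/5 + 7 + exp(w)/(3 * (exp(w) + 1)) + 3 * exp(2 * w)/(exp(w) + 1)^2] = (66*exp(3*w) + 293*exp(2*w) + 203*exp(w) + 66)/(15*exp(3*w) + 45*exp(2*w) + 45*exp(w) + 15)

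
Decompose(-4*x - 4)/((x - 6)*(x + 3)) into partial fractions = -8/(9*(x + 3)) - 28/(9*(x - 6))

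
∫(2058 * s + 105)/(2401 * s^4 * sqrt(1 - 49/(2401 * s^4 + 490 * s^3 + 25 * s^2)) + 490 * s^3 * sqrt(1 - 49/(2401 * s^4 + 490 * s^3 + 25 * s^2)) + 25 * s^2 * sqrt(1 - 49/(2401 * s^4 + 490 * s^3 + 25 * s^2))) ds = 3*asec(s*(49*s + 5)/7) + C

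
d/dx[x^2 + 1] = 2*x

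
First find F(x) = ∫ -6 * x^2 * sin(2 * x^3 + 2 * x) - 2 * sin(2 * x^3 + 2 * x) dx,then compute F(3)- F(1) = cos(60) - cos(4)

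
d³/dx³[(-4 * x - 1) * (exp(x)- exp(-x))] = (-4*x*exp(2*x) - 4*x - 13*exp(2*x) + 11)*exp(-x)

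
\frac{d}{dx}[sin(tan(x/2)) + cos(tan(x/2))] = sqrt(2)*cos(tan(x/2) + pi/4)/(2*cos(x/2)^2)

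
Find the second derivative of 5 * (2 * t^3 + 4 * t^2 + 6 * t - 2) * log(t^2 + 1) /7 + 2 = (60*t^5*log(t^2 + 1) + 100*t^5 + 40*t^4*log(t^2 + 1) + 120*t^4 + 120*t^3*log(t^2 + 1) + 200*t^3 + 80*t^2*log(t^2 + 1) + 220*t^2 + 60*t*log(t^2 + 1) + 180*t + 40*log(t^2 + 1) - 20)/(7*t^4 + 14*t^2 + 7)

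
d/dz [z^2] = 2*z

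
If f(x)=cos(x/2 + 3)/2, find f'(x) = -sin(x/2 + 3)/4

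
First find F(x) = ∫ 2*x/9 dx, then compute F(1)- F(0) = 1/9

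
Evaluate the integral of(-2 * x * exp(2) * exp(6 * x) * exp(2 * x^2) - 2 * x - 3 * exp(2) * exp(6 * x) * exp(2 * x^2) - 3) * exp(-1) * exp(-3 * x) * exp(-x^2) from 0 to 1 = -exp(5) - exp(-1) + exp(-5) + E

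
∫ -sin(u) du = cos(u) + C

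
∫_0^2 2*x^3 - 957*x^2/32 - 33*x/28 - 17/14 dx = -2143/28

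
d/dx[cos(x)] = -sin(x)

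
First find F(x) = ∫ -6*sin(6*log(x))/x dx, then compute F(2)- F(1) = -1 + cos(6*log(2))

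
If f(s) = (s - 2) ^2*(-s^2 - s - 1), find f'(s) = -4*s^3 + 9*s^2 - 2*s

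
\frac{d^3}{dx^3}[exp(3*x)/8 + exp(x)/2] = 27*exp(3*x)/8 + exp(x)/2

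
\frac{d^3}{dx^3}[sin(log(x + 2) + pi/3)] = (3*sin(log(x + 2) + pi/3) + cos(log(x + 2) + pi/3))/(x^3 + 6*x^2 + 12*x + 8)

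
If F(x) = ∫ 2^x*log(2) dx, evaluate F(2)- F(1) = 2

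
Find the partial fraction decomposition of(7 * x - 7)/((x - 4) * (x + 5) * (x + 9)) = -35/(26*(x + 9)) + 7/(6*(x + 5)) + 7/(39*(x - 4))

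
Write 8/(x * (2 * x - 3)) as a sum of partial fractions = 16/(3*(2*x - 3)) - 8/(3*x)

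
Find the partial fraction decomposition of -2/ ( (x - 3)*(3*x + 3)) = 1/(6*(x + 1)) - 1/(6*(x - 3))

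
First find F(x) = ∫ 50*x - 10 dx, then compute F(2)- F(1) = 65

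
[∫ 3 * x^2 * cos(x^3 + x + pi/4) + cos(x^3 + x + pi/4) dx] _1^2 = sin(pi/4 + 10) - sin(pi/4 + 2)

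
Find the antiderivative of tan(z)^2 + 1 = tan(z) + C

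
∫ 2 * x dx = x^2 + C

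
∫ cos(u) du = sin(u) + C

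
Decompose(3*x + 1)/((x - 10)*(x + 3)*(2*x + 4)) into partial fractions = -4/(13*(x + 3)) + 5/(24*(x + 2)) + 31/(312*(x - 10))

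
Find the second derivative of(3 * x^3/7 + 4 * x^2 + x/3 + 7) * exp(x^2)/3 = 4*x^5*exp(x^2)/7 + 16*x^4*exp(x^2)/3 + 22*x^3*exp(x^2)/9 + 68*x^2*exp(x^2)/3 + 32*x*exp(x^2)/21 + 22*exp(x^2)/3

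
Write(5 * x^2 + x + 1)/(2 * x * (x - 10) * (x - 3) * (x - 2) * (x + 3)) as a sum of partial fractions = 43/(2340*(x + 3)) + 23/(160*(x - 2)) - 7/(36*(x - 3)) + 73/(2080*(x - 10)) - 1/(360*x)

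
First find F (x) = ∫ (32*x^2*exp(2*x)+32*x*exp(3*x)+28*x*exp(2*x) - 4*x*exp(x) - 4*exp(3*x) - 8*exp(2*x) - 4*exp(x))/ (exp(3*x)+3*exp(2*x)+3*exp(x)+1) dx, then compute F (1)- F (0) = -4*E/(1 + E) + 16*exp(2)/(1 + E)^2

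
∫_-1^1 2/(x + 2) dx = 2*log(3)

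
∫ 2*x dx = x^2 + C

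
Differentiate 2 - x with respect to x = -1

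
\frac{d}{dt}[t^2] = 2*t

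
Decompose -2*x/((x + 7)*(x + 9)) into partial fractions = -9/(x + 9) + 7/(x + 7)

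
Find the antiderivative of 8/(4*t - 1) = 2*log(1 - 4*t) + C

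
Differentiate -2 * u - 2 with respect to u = -2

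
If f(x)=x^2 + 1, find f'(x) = 2*x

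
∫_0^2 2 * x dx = 4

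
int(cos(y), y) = sin(y) + C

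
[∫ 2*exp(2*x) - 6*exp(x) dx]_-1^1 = -(-3 + exp(-1))^2 + (-3 + E)^2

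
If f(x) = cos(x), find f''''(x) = cos(x)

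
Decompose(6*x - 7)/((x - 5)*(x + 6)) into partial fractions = 43/(11*(x + 6)) + 23/(11*(x - 5))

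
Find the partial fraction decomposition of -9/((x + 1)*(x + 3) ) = 9/(2*(x + 3)) - 9/(2*(x + 1))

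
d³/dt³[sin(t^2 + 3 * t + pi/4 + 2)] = -8*t^3*cos(t^2 + 3*t + pi/4 + 2) - 36*t^2*cos(t^2 + 3*t + pi/4 + 2) - 12*t*sin(t^2 + 3*t + pi/4 + 2) - 54*t*cos(t^2 + 3*t + pi/4 + 2) - 18*sin(t^2 + 3*t + pi/4 + 2) - 27*cos(t^2 + 3*t + pi/4 + 2)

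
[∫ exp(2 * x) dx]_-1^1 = -(-E + exp(-1))*exp(-1)/2 + E*(E - exp(-1))/2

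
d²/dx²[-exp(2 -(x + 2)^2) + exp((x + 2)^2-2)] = (4*x^2*exp(2*x^2 + 8*x + 4) - 4*x^2 + 16*x*exp(2*x^2 + 8*x + 4) - 16*x + 18*exp(2*x^2 + 8*x + 4) - 14)*exp(-x^2 - 4*x - 2)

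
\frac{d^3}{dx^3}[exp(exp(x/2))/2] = exp(x/2 + exp(x/2))/16 + 3*exp(x + exp(x/2))/16 + exp(3*x/2 + exp(x/2))/16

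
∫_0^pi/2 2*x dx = pi^2/4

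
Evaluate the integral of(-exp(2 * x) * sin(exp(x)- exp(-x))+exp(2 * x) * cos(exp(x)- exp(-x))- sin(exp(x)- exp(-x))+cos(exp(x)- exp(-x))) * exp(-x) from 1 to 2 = -sin(E - exp(-1)) + cos(-exp(2) + exp(-2)) - cos(E - exp(-1)) - sin(-exp(2) + exp(-2))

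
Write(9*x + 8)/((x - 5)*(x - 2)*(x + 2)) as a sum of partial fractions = -5/(14*(x + 2)) - 13/(6*(x - 2)) + 53/(21*(x - 5))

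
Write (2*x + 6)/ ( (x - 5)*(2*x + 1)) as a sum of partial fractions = -10/(11*(2*x + 1)) + 16/(11*(x - 5))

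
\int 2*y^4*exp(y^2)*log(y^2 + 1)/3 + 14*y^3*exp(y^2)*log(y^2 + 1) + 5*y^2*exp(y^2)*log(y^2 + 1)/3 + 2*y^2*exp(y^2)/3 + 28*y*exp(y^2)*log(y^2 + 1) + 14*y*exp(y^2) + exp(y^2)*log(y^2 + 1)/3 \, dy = (y + 21)*(y^2 + 1)*exp(y^2)*log(y^2 + 1)/3 + C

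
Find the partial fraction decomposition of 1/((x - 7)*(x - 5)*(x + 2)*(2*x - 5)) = 8/(405*(2*x - 5)) - 1/(567*(x + 2)) - 1/(70*(x - 5)) + 1/(162*(x - 7))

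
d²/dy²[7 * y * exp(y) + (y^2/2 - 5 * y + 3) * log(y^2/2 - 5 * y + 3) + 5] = (7*y^3*exp(y) - 56*y^2*exp(y) + y^2*log(y^2/2 - 5*y + 3) + 3*y^2 - 98*y*exp(y) - 10*y*log(y^2/2 - 5*y + 3) - 30*y + 84*exp(y) + 6*log(y^2/2 - 5*y + 3) + 56)/(y^2 - 10*y + 6)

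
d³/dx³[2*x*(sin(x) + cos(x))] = 2*x*sin(x) - 2*x*cos(x) - 6*sin(x) - 6*cos(x)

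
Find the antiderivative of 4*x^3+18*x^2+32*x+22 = x^4 + 6*x^3 + 16*x^2 + 22*x + C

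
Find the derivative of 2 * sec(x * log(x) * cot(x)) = 2*(-x*log(x)/sin(x)^2 + log(x)/tan(x) + 1/tan(x))*sin(x*log(x)/tan(x))/cos(x*log(x)/tan(x))^2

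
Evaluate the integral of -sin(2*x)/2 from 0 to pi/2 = -1/2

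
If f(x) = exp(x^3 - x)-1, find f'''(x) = 27*x^6*exp(x^3 - x) - 27*x^4*exp(x^3 - x) + 54*x^3*exp(x^3 - x) + 9*x^2*exp(x^3 - x) - 18*x*exp(x^3 - x) + 5*exp(x^3 - x)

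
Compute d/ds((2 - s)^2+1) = 2*s - 4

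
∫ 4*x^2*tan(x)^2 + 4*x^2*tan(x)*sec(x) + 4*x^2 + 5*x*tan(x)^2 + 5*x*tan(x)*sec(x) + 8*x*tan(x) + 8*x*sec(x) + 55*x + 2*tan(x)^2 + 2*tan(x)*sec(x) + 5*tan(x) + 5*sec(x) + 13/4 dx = 25*x^2 + 5*x/4 + (tan(x) + sec(x))*(4*x^2 + 5*x + 2) + C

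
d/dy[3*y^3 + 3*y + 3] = 9*y^2 + 3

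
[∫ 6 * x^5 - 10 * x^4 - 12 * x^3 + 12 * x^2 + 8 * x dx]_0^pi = (-pi^3 + 2*pi + pi^2)^2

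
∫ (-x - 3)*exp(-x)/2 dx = (x + 4)*exp(-x)/2 + C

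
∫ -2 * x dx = -x^2 + C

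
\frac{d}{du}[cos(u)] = -sin(u)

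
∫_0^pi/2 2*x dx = pi^2/4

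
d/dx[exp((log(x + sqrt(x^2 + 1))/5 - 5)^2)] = (2*exp(log(x + sqrt(x^2 + 1))^2/25 + 25)*log(x + sqrt(x^2 + 1))/(x + sqrt(x^2 + 1)) - 50*exp(log(x + sqrt(x^2 + 1))^2/25 + 25)/(x + sqrt(x^2 + 1)))/(25*x^2 + 25*x*sqrt(x^2 + 1) + 25)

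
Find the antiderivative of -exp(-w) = exp(-w) + C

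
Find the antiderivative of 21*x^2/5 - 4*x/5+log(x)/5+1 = x*(7*x^2 - 2*x + log(x) + 4)/5 + C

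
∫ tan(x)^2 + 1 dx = tan(x) + C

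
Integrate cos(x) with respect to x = sin(x) + C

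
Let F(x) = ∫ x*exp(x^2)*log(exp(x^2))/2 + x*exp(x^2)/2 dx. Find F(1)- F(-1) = 0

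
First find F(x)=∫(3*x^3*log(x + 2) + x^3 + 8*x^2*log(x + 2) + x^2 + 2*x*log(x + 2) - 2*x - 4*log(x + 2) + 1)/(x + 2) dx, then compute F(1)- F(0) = -log(2) + log(3)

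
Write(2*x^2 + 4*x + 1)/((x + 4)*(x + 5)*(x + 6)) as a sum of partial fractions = 49/(2*(x + 6)) - 31/(x + 5) + 17/(2*(x + 4))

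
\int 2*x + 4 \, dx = x^2 + 4*x + C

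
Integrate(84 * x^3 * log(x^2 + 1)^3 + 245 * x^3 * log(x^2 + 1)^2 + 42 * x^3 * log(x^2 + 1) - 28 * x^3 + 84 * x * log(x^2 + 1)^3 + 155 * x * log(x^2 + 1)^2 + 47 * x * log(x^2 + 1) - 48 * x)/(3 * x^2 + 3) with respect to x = (14*x^2 + 9)*(12*log(x^2 + 1)^3 - log(x^2 + 1)^2 + 8*log(x^2 + 1) - 12)/12 + C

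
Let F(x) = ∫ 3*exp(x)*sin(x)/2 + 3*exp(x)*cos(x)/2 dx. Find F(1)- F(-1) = 3*(exp(-1) + E)*sin(1)/2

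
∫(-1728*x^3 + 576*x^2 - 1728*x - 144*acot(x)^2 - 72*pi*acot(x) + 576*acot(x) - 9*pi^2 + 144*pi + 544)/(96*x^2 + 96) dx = -9*x^2 + 6*x + (4*acot(x) + pi)^3/128 - 3*(4*acot(x) + pi)^2/16 + acot(x)/3 + C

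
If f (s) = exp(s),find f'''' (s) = exp(s)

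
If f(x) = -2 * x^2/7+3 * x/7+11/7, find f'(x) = 3/7 - 4*x/7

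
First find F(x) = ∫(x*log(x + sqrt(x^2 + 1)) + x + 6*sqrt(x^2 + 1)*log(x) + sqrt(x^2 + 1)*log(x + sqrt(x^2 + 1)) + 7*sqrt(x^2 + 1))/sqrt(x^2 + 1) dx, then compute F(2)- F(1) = -(1 + sqrt(2))*log(1 + sqrt(2)) + (2 + sqrt(5))*log(2 + sqrt(5)) + 12*log(2)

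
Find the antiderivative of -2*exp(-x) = 2*exp(-x) + C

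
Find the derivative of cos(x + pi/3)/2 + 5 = -sin(x + pi/3)/2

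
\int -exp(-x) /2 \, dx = exp(-x)/2 + C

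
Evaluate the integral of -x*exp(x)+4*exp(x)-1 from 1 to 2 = -4*E - 1 + 3*exp(2)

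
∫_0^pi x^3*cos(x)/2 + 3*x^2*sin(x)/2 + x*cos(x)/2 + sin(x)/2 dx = 0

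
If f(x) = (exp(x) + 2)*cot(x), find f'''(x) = -6*exp(x)*cot(x)^4 + 6*exp(x)*cot(x)^3 - 11*exp(x)*cot(x)^2 + 7*exp(x)*cot(x) - 5*exp(x) - 12*cot(x)^4 - 16*cot(x)^2 - 4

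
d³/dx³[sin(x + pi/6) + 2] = -cos(x + pi/6)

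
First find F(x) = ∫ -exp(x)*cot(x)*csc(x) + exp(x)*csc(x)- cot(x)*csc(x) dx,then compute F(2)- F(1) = (-E - 1)*csc(1) + (1 + exp(2))*csc(2)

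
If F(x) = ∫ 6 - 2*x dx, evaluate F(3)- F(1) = 4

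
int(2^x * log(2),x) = 2^x + C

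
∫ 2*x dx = x^2 + C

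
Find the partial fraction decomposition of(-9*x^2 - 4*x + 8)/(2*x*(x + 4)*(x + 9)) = -137/(18*(x + 9)) + 3/(x + 4) + 1/(9*x)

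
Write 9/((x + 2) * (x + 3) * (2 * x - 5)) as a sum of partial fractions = 4/(11*(2*x - 5)) + 9/(11*(x + 3)) - 1/(x + 2)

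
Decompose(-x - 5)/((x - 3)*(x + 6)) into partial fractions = -1/(9*(x + 6)) - 8/(9*(x - 3))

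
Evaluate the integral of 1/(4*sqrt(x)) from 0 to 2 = sqrt(2)/2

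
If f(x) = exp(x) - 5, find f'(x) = exp(x)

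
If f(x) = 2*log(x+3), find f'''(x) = 4/(x^3 + 9*x^2 + 27*x + 27)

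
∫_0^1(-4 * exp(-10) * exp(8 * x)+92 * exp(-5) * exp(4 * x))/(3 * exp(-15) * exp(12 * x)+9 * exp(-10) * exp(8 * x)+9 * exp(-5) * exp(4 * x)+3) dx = -4*exp(2)/(1 + E)^2 - exp(5)/(3*(1 + exp(5))) + E/(3*(1 + E)) + 4*exp(10)/(1 + exp(5))^2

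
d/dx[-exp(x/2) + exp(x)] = -exp(x/2)/2 + exp(x)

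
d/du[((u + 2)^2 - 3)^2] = 4*u^3 + 24*u^2 + 36*u + 8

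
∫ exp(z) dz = exp(z) + C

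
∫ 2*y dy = y^2 + C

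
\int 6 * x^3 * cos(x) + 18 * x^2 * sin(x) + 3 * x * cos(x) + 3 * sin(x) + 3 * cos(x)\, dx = (6*x^3 + 3*x + 3)*sin(x) + C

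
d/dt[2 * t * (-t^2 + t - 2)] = -6*t^2 + 4*t - 4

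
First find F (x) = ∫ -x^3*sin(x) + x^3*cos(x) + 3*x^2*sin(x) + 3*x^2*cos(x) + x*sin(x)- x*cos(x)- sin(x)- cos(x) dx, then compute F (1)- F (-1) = 0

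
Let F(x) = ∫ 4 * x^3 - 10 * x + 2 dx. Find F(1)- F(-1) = 4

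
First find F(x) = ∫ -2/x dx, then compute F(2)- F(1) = -2*log(2)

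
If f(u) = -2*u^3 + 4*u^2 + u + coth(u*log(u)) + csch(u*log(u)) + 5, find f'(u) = -(6*u^2*sinh(u*log(u))^2 - 8*u*sinh(u*log(u))^2 + log(u)*cosh(u*log(u)) + log(u) - sinh(u*log(u))^2 + cosh(u*log(u)) + 1)/sinh(u*log(u))^2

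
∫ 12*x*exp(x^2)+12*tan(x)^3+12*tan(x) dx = 6*exp(x^2) + 6*tan(x)^2 + C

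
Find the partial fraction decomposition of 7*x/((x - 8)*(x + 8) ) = 7/(2*(x + 8)) + 7/(2*(x - 8))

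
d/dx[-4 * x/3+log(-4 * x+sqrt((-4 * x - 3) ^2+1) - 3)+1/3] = (-64*x^2 + 16*x*sqrt(16*x^2 + 24*x + 10) - 48*x - 4)/(48*x^2 - 12*x*sqrt(16*x^2 + 24*x + 10) + 72*x - 9*sqrt(16*x^2 + 24*x + 10) + 30)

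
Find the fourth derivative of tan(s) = 24*tan(s)^5 + 40*tan(s)^3 + 16*tan(s)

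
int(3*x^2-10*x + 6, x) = x^3 - 5*x^2 + 6*x + C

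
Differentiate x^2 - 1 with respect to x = 2*x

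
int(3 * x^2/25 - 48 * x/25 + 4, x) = x^3/25 - 24*x^2/25 + 4*x + C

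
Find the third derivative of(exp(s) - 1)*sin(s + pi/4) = -2*sqrt(2)*exp(s)*sin(s) + cos(s + pi/4)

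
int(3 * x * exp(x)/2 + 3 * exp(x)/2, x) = 3*x*exp(x)/2 + C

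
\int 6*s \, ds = 3*s^2 + C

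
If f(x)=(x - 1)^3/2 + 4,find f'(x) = 3*x^2/2 - 3*x + 3/2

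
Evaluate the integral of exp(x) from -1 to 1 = E - exp(-1)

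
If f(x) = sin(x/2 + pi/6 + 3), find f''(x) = -sin(x/2 + pi/6 + 3)/4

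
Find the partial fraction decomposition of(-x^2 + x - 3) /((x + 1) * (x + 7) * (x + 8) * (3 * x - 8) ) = -201/(10208*(3*x - 8)) + 75/(224*(x + 8)) - 59/(174*(x + 7)) + 5/(462*(x + 1))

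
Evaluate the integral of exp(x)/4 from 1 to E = -E/4 + exp(E)/4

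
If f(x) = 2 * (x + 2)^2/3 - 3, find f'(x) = 4*x/3 + 8/3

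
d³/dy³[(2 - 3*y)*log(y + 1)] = (3*y + 13)/(y^3 + 3*y^2 + 3*y + 1)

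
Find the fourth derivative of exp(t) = exp(t)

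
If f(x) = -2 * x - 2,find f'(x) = -2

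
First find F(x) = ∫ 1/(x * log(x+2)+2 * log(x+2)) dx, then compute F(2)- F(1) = -log(log(3)) + log(log(4))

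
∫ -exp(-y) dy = exp(-y) + C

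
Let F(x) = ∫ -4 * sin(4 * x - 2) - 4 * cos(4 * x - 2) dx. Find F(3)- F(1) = cos(10) - cos(2) - sin(10) + sin(2)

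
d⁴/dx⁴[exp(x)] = exp(x)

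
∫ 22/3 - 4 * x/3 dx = -2*x^2/3 + 22*x/3 + C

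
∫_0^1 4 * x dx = 2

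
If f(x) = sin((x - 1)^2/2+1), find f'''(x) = -x^3*cos(x^2/2 - x + 3/2) + 3*x^2*cos(x^2/2 - x + 3/2) - 3*x*sin(x^2/2 - x + 3/2) - 3*x*cos(x^2/2 - x + 3/2) + 3*sin(x^2/2 - x + 3/2) + cos(x^2/2 - x + 3/2)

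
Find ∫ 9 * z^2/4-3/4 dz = 3*z^3/4 - 3*z/4 + C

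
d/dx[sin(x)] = cos(x)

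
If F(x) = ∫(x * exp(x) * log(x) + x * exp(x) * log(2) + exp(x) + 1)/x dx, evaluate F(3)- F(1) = -(1 + E)*log(2) + (1 + exp(3))*log(6)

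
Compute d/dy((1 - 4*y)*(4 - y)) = 8*y - 17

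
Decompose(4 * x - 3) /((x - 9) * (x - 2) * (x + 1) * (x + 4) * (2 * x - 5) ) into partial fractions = -16/(169*(2*x - 5)) - 19/(3042*(x + 4)) + 1/(90*(x + 1)) + 5/(126*(x - 2)) + 33/(11830*(x - 9))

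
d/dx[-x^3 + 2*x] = 2 - 3*x^2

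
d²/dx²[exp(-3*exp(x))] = (9*exp(2*x) - 3*exp(x))*exp(-3*exp(x))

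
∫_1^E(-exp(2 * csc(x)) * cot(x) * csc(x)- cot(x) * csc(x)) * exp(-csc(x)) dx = -exp(csc(1)) - exp(-csc(E)) + exp(-csc(1)) + exp(csc(E))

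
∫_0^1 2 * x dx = 1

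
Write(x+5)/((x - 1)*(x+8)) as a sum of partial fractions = 1/(3*(x + 8)) + 2/(3*(x - 1))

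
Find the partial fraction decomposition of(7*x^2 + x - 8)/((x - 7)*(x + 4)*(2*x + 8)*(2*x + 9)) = -517/(23*(2*x + 9)) + 2705/(242*(x + 4)) - 50/(11*(x + 4)^2) + 171/(2783*(x - 7))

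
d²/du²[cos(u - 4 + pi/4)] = -cos(u - 4 + pi/4)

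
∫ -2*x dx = -x^2 + C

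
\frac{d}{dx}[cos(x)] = -sin(x)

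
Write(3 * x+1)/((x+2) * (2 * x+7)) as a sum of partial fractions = 19/(3*(2*x + 7)) - 5/(3*(x + 2))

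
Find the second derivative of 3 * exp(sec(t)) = 3*(sin(t)^2/cos(t)^3 - 1 + 2/cos(t)^2)*exp(1/cos(t))/cos(t)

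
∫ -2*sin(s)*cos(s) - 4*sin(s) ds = (cos(s) + 2)^2 + C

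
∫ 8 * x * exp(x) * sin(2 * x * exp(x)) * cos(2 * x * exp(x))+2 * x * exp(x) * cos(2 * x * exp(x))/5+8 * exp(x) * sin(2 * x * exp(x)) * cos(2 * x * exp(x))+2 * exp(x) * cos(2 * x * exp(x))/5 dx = sin(2*x*exp(x))/5 - cos(4*x*exp(x)) + 1 + C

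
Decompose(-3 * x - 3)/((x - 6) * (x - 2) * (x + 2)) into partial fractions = 3/(32*(x + 2)) + 9/(16*(x - 2)) - 21/(32*(x - 6))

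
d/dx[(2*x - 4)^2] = 8*x - 16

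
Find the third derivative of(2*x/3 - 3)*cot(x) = -4*x*cot(x)^4 - 16*x*cot(x)^2/3 - 4*x/3 + 18*cot(x)^4 + 4*cot(x)^3 + 24*cot(x)^2 + 4*cot(x) + 6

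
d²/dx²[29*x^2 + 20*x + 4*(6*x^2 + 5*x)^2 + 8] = 1728*x^2 + 1440*x + 258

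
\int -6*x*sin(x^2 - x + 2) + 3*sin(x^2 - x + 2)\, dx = 3*cos(x^2 - x + 2) + C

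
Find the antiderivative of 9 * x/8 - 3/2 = 9*x^2/16 - 3*x/2 + C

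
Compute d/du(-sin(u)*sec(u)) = -1/cos(u)^2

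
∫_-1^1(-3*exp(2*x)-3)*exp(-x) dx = -6*E + 6*exp(-1)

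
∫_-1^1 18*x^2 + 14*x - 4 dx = 4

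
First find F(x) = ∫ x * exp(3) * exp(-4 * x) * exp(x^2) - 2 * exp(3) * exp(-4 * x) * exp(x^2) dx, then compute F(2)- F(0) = -exp(3)/2 + exp(-1)/2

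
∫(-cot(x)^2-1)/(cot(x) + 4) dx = log(cot(x) + 4) + C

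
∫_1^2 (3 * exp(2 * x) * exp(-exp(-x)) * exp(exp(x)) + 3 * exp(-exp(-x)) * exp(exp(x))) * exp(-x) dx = -3*exp(E - exp(-1)) + 3*exp(-exp(-2) + exp(2))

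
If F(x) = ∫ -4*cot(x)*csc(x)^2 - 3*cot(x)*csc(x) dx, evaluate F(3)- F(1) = -3*csc(1) - 2*csc(1)^2 + 3*csc(3) + 2*csc(3)^2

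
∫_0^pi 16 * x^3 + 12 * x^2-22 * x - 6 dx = -9 + (-3 + pi + 2*pi^2)^2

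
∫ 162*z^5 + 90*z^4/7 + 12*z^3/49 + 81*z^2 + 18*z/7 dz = 27*z^6 + 18*z^5/7 + 3*z^4/49 + 27*z^3 + 9*z^2/7 + C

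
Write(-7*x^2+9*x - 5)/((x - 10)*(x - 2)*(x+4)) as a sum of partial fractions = -51/(28*(x + 4)) + 5/(16*(x - 2)) - 615/(112*(x - 10))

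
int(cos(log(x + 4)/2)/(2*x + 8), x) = sin(log(x + 4)/2) + C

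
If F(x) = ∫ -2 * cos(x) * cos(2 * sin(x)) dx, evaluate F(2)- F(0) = -sin(2*sin(2))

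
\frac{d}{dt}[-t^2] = -2*t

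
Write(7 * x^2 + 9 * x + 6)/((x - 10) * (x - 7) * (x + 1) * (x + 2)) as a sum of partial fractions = -4/(27*(x + 2)) + 1/(22*(x + 1)) - 103/(54*(x - 7)) + 199/(99*(x - 10))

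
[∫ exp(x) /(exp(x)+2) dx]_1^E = -log(1 + E/2) + log(1 + exp(E)/2)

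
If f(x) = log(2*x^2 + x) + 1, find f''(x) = (-8*x^2 - 4*x - 1)/(4*x^4 + 4*x^3 + x^2)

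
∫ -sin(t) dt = cos(t) + C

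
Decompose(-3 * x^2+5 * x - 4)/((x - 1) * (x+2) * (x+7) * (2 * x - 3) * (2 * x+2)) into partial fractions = -26/(595*(2*x - 3)) - 31/(1360*(x + 7)) + 13/(105*(x + 2)) - 1/(10*(x + 1)) + 1/(48*(x - 1))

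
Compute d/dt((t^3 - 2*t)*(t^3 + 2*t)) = 6*t^5 - 8*t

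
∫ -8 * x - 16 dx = -4*x^2 - 16*x + C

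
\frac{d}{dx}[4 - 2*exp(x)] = -2*exp(x)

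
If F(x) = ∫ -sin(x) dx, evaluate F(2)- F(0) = -1 + cos(2)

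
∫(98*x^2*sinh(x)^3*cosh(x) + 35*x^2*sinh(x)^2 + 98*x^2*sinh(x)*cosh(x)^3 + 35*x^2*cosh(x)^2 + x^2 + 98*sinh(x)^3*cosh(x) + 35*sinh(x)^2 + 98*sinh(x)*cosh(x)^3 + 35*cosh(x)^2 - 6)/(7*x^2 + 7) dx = x/7 + 5*sinh(2*x)/2 + 7*cosh(4*x)/8 + acot(x) + C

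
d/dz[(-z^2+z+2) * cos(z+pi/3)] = z^2*sin(z + pi/3) - z*sin(z + pi/3) - 2*z*cos(z + pi/3) - 2*sin(z + pi/3) + cos(z + pi/3)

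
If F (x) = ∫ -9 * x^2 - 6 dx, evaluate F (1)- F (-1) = -18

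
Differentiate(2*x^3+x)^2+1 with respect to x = 24*x^5 + 16*x^3 + 2*x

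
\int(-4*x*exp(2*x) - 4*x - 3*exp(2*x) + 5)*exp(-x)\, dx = -2*(4*x - 1)*sinh(x) + C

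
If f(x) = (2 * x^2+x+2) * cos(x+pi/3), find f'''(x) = 2*x^2*sin(x + pi/3) + x*sin(x + pi/3) - 12*x*cos(x + pi/3) - 10*sin(x + pi/3) - 3*cos(x + pi/3)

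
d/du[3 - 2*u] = -2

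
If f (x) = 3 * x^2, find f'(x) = 6*x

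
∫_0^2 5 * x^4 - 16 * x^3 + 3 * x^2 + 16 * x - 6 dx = -4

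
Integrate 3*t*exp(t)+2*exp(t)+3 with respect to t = (3*t - 1)*(exp(t) + 1) + C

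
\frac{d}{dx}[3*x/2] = 3/2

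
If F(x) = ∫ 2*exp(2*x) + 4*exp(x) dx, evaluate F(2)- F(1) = -(2 + E)^2 + (2 + exp(2))^2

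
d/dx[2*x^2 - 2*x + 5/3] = 4*x - 2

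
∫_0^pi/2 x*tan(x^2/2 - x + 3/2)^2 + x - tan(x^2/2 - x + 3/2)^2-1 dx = -tan(3/2) + tan((-1 + pi/2)^2/2 + 1)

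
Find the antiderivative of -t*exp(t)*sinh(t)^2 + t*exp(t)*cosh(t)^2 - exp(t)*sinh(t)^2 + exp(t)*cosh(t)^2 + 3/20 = t*(20*exp(t) + 3)/20 + C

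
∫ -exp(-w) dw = exp(-w) + C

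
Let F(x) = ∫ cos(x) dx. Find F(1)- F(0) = sin(1)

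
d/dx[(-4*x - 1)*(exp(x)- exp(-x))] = (-4*x*exp(2*x) - 4*x - 5*exp(2*x) + 3)*exp(-x)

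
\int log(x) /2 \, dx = x*(log(x) - 1)/2 + C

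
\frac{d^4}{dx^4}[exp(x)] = exp(x)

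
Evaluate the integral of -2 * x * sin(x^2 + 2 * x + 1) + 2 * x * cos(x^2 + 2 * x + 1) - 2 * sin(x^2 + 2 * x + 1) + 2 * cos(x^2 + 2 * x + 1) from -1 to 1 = -1 + sin(4) + cos(4)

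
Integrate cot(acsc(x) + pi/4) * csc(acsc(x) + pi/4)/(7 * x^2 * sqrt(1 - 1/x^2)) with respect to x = csc(acsc(x) + pi/4)/7 + C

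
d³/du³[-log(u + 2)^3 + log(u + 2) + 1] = (-6*log(u + 2)^2 + 18*log(u + 2) - 4)/(u^3 + 6*u^2 + 12*u + 8)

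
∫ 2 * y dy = y^2 + C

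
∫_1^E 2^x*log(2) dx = -2 + 2^E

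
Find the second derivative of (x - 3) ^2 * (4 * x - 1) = 24*x - 50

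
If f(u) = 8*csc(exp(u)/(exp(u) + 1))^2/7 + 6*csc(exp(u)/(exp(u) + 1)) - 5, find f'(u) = -2*(21 + 8/sin(exp(u)/(exp(u) + 1)))*exp(u)*cos(exp(u)/(exp(u) + 1))/((7*exp(2*u) + 14*exp(u) + 7)*sin(exp(u)/(exp(u) + 1))^2)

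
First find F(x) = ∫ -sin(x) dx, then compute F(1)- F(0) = -1 + cos(1)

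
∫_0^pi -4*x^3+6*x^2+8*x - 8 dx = (-2 + pi)^2*(-pi^2 - 2*pi)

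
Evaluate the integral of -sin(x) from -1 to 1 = 0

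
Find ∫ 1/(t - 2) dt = log(4*t - 8) + C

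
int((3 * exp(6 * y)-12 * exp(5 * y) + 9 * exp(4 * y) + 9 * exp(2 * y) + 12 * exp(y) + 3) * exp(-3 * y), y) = ((exp(y) - 2)*exp(y) - 1)^3*exp(-3*y) + C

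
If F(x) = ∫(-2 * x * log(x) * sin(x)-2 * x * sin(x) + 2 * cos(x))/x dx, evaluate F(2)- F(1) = (2*log(2) + 2)*cos(2) - 2*cos(1)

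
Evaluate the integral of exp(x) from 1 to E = -E + exp(E)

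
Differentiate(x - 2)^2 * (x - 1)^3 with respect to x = 5*x^4 - 28*x^3 + 57*x^2 - 50*x + 16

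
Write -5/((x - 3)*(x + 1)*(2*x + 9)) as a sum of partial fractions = -4/(21*(2*x + 9)) + 5/(28*(x + 1)) - 1/(12*(x - 3))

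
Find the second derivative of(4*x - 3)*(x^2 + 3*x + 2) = 24*x + 18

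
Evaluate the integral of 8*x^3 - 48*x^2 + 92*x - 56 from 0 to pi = -24 - 2*(-2 + pi)^2 + 2*(-2 + pi)^4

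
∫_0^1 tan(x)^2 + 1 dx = tan(1)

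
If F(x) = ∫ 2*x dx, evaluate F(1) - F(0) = 1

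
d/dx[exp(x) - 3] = exp(x)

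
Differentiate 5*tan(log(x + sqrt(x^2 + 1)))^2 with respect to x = 10*(x + sqrt(x^2 + 1))*sin(log(x + sqrt(x^2 + 1)))/((x^2 + x*sqrt(x^2 + 1) + 1)*cos(log(x + sqrt(x^2 + 1)))^3)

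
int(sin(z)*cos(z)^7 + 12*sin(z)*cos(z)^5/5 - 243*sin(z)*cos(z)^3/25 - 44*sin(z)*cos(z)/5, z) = 243*sin(z)^4/100 - 463*sin(z)^2/50 - cos(z)^8/8 - 2*cos(z)^6/5 + C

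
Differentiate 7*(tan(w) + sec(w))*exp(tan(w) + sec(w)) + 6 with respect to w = 7*(sqrt(2)*sin(w)*sin(w + pi/4) + sin(w) + sqrt(2)*sin(w + pi/4) + 1)*exp(1/cos(w))*exp(tan(w))/cos(w)^3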